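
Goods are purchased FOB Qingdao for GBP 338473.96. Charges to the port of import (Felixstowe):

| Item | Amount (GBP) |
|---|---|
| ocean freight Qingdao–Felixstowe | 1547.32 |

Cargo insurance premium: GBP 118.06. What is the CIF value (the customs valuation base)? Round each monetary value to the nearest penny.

CIF value: GBP 340139.34

CIF = FOB price + freight + insurance
CIF = 338473.96 + 1547.32 + 118.06 = 340139.34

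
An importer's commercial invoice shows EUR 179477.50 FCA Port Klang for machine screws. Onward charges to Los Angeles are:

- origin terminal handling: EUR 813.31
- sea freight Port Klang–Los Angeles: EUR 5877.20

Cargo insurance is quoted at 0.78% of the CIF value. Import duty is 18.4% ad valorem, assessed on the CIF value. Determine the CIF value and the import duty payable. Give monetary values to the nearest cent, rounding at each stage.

Let C be the CIF value. C = FCA price + pre-shipment costs + freight + 0.78% × C
C − 0.78% × C = 179477.50 + 813.31 + 5877.20
0.9922 × C = 186168.01
C = 186168.01 / 0.9922 = 187631.54
Insurance premium = 0.78% × 187631.54 = 1463.53
Import duty = 187631.54 × 18.4% = 34524.20

CIF value: EUR 187631.54; import duty: EUR 34524.20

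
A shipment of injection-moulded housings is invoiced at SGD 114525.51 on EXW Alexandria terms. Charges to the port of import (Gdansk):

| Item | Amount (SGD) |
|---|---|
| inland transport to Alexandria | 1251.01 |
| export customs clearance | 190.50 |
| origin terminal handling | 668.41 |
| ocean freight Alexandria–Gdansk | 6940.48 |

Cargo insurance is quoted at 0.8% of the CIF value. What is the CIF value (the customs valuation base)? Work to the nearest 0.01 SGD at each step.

CIF value: SGD 124572.49

Let C be the CIF value. C = EXW price + pre-shipment costs + freight + 0.8% × C
C − 0.8% × C = 114525.51 + 1251.01 + 190.50 + 668.41 + 6940.48
0.992 × C = 123575.91
C = 123575.91 / 0.992 = 124572.49
Insurance premium = 0.8% × 124572.49 = 996.58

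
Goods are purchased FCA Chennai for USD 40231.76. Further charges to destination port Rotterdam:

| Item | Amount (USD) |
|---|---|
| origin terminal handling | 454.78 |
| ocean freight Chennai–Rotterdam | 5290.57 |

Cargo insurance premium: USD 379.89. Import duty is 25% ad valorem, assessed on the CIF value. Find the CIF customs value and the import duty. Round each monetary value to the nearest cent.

CIF value: USD 46357.00; import duty: USD 11589.25

CIF = FCA price + pre-shipment costs + freight + insurance
CIF = 40231.76 + 454.78 + 5290.57 + 379.89 = 46357.00
Import duty = 46357.00 × 25% = 11589.25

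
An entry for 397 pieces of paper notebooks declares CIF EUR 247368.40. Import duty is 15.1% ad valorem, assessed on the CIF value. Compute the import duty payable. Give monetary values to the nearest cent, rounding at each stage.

Import duty: EUR 37352.63

Import duty = 247368.40 × 15.1% = 37352.63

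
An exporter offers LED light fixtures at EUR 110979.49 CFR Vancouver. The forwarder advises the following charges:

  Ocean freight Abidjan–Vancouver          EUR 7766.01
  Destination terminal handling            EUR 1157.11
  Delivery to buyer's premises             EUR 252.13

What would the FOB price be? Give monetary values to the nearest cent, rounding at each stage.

Not relevant to the conversion: delivery, destination terminal — on the buyer under both terms; not part of either seller's price.
From CFR to FOB, the seller no longer bears: freight.
FOB price = 110979.49 − 7766.01 = 103213.48

FOB price: EUR 103213.48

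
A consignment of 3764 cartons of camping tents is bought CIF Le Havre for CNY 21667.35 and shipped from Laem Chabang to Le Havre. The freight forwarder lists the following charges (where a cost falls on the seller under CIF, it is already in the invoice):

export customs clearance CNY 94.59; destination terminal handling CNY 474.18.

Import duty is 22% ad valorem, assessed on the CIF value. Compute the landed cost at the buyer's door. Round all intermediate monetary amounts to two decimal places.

CIF: the seller pays costs through ocean freight and marine insurance to the destination port.
Already in the invoice (seller's account under CIF): export clearance — exclude.
The CIF price already equals the CIF value: 21667.35
Import duty = 21667.35 × 22% = 4766.82
Buyer bears: destination terminal 474.18 + duty 4766.82 = 5241.00
Landed cost = invoice 21667.35 + 5241.00 = 26908.35

Total landed cost: CNY 26908.35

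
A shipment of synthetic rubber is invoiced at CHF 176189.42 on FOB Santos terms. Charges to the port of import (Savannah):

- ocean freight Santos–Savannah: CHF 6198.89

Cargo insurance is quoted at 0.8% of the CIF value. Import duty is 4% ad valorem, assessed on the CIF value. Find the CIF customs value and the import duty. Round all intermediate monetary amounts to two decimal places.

CIF value: CHF 183859.18; import duty: CHF 7354.37

Let C be the CIF value. C = FOB price + freight + 0.8% × C
C − 0.8% × C = 176189.42 + 6198.89
0.992 × C = 182388.31
C = 182388.31 / 0.992 = 183859.18
Insurance premium = 0.8% × 183859.18 = 1470.87
Import duty = 183859.18 × 4% = 7354.37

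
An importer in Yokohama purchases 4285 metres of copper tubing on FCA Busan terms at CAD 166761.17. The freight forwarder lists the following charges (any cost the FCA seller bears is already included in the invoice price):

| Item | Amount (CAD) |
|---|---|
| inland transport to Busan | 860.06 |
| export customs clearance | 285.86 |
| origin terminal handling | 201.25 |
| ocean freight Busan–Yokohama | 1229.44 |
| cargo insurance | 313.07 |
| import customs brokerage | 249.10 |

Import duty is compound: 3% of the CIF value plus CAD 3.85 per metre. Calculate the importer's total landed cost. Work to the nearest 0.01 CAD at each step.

FCA: the seller delivers export-cleared goods to the carrier; the buyer bears costs from that point.
Already in the invoice (seller's account under FCA): inland to port, export clearance — exclude.
CIF value = FCA price + origin terminal + freight + insurance = 166761.17 + 201.25 + 1229.44 + 313.07 = 168504.93
Ad valorem component: 168504.93 × 3% = 5055.15
Specific component: 4285 × 3.85 = 16497.25
Import duty = 5055.15 + 16497.25 = 21552.40
Buyer bears: origin terminal 201.25 + freight 1229.44 + insurance 313.07 + brokerage 249.10 + duty 21552.40 = 23545.26
Landed cost = invoice 166761.17 + 23545.26 = 190306.43

Total landed cost: CAD 190306.43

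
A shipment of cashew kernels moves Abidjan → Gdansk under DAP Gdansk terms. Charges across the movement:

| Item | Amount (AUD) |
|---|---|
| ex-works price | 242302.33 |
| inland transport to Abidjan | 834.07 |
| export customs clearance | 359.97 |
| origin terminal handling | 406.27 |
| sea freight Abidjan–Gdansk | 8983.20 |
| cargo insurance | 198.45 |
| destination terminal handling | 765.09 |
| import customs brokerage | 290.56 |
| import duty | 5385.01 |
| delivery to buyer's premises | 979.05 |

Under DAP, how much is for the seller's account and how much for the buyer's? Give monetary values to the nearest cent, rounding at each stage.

Seller: AUD 254828.43; buyer: AUD 5675.57

DAP: the seller bears all costs to the named destination except import duty and clearance.
Seller's account: goods 242302.33 + inland to port 834.07 + export clearance 359.97 + origin terminal 406.27 + freight 8983.20 + insurance 198.45 + destination terminal 765.09 + delivery 979.05 = 254828.43
Buyer's account: brokerage 290.56 + duty 5385.01 = 5675.57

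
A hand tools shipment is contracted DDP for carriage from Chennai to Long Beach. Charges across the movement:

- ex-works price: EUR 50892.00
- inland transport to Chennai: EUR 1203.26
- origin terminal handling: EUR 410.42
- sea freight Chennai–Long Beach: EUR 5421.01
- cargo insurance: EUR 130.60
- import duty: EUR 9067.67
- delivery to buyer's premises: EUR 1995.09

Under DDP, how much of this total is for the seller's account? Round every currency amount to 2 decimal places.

Seller's account: EUR 69120.05

DDP: the seller bears all costs including import duty.
Seller's account: goods 50892.00 + inland to port 1203.26 + origin terminal 410.42 + freight 5421.01 + insurance 130.60 + duty 9067.67 + delivery 1995.09 = 69120.05
Buyer's account: 0.00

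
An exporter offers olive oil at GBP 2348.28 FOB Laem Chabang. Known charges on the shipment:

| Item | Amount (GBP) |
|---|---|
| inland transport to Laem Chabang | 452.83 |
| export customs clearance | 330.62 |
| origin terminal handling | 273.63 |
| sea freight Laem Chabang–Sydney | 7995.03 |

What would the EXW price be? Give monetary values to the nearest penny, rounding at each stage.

EXW price: GBP 1291.20

Not relevant to the conversion: freight — on the buyer under both terms; not part of either seller's price.
From FOB to EXW, the seller no longer bears: inland to port, export clearance, origin terminal.
EXW price = 2348.28 − 452.83 − 330.62 − 273.63 = 1291.20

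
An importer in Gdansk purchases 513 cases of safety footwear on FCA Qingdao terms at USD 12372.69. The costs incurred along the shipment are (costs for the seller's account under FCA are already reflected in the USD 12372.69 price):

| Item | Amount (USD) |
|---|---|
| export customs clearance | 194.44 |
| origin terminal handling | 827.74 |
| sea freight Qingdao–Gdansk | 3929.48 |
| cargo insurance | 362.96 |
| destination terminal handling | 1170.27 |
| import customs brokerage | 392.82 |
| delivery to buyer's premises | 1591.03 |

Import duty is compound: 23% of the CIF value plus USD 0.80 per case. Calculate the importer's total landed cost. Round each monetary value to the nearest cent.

FCA: the seller delivers export-cleared goods to the carrier; the buyer bears costs from that point.
Already in the invoice (seller's account under FCA): export clearance — exclude.
CIF value = FCA price + origin terminal + freight + insurance = 12372.69 + 827.74 + 3929.48 + 362.96 = 17492.87
Ad valorem component: 17492.87 × 23% = 4023.36
Specific component: 513 × 0.80 = 410.40
Import duty = 4023.36 + 410.40 = 4433.76
Buyer bears: origin terminal 827.74 + freight 3929.48 + insurance 362.96 + destination terminal 1170.27 + brokerage 392.82 + delivery 1591.03 + duty 4433.76 = 12708.06
Landed cost = invoice 12372.69 + 12708.06 = 25080.75

Total landed cost: USD 25080.75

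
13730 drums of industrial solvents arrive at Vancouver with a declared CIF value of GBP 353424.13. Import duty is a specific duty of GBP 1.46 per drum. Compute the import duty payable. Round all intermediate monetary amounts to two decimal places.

Import duty = 13730 × 1.46 = 20045.80

Import duty: GBP 20045.80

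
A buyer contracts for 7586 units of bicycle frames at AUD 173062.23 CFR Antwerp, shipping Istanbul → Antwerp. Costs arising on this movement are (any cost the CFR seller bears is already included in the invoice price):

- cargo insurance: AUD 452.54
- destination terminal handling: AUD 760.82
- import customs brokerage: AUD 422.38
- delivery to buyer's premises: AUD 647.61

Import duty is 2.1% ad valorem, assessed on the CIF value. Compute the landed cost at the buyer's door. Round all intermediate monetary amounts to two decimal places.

CFR: the seller pays costs through ocean freight to the destination port, but not insurance.
CIF value = CFR price + insurance = 173062.23 + 452.54 = 173514.77
Import duty = 173514.77 × 2.1% = 3643.81
Buyer bears: insurance 452.54 + destination terminal 760.82 + brokerage 422.38 + delivery 647.61 + duty 3643.81 = 5927.16
Landed cost = invoice 173062.23 + 5927.16 = 178989.39

Total landed cost: AUD 178989.39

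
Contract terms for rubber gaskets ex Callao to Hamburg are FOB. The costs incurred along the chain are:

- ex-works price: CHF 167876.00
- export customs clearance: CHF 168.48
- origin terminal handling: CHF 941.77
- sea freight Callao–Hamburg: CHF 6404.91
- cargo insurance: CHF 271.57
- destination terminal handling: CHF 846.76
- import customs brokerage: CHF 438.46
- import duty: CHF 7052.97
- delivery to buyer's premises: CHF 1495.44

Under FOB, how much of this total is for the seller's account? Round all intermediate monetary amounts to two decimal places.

FOB: the seller bears costs until goods are on board at the origin port; the buyer bears freight, insurance and all costs thereafter.
Seller's account: goods 167876.00 + export clearance 168.48 + origin terminal 941.77 = 168986.25
Buyer's account: freight 6404.91 + insurance 271.57 + destination terminal 846.76 + brokerage 438.46 + duty 7052.97 + delivery 1495.44 = 16510.11

Seller's account: CHF 168986.25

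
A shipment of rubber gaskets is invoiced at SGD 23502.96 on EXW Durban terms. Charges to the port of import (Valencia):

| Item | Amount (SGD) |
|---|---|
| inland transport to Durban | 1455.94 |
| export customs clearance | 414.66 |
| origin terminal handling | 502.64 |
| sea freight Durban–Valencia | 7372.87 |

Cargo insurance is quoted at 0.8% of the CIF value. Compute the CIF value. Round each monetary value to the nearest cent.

CIF value: SGD 33517.21

Let C be the CIF value. C = EXW price + pre-shipment costs + freight + 0.8% × C
C − 0.8% × C = 23502.96 + 1455.94 + 414.66 + 502.64 + 7372.87
0.992 × C = 33249.07
C = 33249.07 / 0.992 = 33517.21
Insurance premium = 0.8% × 33517.21 = 268.14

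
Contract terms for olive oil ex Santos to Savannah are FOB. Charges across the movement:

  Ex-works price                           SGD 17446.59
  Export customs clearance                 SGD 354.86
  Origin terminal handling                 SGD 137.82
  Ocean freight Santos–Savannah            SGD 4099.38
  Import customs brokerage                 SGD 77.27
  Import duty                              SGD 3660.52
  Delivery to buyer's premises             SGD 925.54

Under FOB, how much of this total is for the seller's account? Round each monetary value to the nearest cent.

FOB: the seller bears costs until goods are on board at the origin port; the buyer bears freight, insurance and all costs thereafter.
Seller's account: goods 17446.59 + export clearance 354.86 + origin terminal 137.82 = 17939.27
Buyer's account: freight 4099.38 + brokerage 77.27 + duty 3660.52 + delivery 925.54 = 8762.71

Seller's account: SGD 17939.27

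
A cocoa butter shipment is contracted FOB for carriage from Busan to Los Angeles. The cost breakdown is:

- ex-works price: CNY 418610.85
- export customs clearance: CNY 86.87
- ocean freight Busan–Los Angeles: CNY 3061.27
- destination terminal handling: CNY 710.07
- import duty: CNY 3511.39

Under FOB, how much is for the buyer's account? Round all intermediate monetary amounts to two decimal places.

Buyer's account: CNY 7282.73

FOB: the seller bears costs until goods are on board at the origin port; the buyer bears freight, insurance and all costs thereafter.
Seller's account: goods 418610.85 + export clearance 86.87 = 418697.72
Buyer's account: freight 3061.27 + destination terminal 710.07 + duty 3511.39 = 7282.73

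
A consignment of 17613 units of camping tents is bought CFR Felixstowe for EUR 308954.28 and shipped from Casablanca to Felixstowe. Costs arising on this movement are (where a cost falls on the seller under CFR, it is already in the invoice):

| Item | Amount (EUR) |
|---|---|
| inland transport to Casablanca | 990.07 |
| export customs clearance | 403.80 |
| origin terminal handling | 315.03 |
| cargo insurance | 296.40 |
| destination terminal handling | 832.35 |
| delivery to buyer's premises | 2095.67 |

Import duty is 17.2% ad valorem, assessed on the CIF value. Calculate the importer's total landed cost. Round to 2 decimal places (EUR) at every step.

Total landed cost: EUR 365369.82

CFR: the seller pays costs through ocean freight to the destination port, but not insurance.
Already in the invoice (seller's account under CFR): inland to port, export clearance, origin terminal — exclude.
CIF value = CFR price + insurance = 308954.28 + 296.40 = 309250.68
Import duty = 309250.68 × 17.2% = 53191.12
Buyer bears: insurance 296.40 + destination terminal 832.35 + delivery 2095.67 + duty 53191.12 = 56415.54
Landed cost = invoice 308954.28 + 56415.54 = 365369.82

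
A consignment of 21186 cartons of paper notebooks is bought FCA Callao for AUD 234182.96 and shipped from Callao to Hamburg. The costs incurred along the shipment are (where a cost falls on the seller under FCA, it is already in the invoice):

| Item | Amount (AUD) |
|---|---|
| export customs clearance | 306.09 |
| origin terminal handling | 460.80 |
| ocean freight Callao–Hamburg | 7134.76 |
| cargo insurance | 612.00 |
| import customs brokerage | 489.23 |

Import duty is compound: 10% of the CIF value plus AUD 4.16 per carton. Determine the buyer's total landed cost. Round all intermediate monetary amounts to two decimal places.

FCA: the seller delivers export-cleared goods to the carrier; the buyer bears costs from that point.
Already in the invoice (seller's account under FCA): export clearance — exclude.
CIF value = FCA price + origin terminal + freight + insurance = 234182.96 + 460.80 + 7134.76 + 612.00 = 242390.52
Ad valorem component: 242390.52 × 10% = 24239.05
Specific component: 21186 × 4.16 = 88133.76
Import duty = 24239.05 + 88133.76 = 112372.81
Buyer bears: origin terminal 460.80 + freight 7134.76 + insurance 612.00 + brokerage 489.23 + duty 112372.81 = 121069.60
Landed cost = invoice 234182.96 + 121069.60 = 355252.56

Total landed cost: AUD 355252.56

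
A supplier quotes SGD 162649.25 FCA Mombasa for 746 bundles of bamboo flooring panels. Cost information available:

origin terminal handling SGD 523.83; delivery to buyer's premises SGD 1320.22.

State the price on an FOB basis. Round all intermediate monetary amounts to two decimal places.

Not relevant to the conversion: delivery — on the buyer under both terms; not part of either seller's price.
From FCA to FOB, the seller additionally bears: origin terminal.
FOB price = 162649.25 + 523.83 = 163173.08

FOB price: SGD 163173.08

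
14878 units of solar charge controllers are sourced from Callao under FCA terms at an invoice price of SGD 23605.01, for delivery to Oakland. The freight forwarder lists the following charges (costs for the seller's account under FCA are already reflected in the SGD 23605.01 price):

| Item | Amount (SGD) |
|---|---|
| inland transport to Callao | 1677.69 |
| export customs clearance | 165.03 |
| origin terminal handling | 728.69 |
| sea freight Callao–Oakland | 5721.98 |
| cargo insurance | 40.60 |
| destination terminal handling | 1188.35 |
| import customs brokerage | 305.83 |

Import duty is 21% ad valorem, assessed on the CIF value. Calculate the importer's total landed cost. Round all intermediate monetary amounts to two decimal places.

Total landed cost: SGD 37910.68

FCA: the seller delivers export-cleared goods to the carrier; the buyer bears costs from that point.
Already in the invoice (seller's account under FCA): inland to port, export clearance — exclude.
CIF value = FCA price + origin terminal + freight + insurance = 23605.01 + 728.69 + 5721.98 + 40.60 = 30096.28
Import duty = 30096.28 × 21% = 6320.22
Buyer bears: origin terminal 728.69 + freight 5721.98 + insurance 40.60 + destination terminal 1188.35 + brokerage 305.83 + duty 6320.22 = 14305.67
Landed cost = invoice 23605.01 + 14305.67 = 37910.68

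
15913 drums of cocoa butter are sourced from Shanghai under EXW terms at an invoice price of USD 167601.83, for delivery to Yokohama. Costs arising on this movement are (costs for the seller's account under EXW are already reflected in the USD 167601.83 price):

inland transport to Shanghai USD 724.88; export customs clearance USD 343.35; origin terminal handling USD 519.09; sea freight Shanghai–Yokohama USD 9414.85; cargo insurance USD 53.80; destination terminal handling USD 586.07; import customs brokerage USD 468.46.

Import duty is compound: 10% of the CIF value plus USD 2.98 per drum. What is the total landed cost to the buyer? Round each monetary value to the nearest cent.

EXW: the seller makes goods available at their premises; the buyer bears all onward costs.
CIF value = EXW price + inland to port + export clearance + origin terminal + freight + insurance = 167601.83 + 724.88 + 343.35 + 519.09 + 9414.85 + 53.80 = 178657.80
Ad valorem component: 178657.80 × 10% = 17865.78
Specific component: 15913 × 2.98 = 47420.74
Import duty = 17865.78 + 47420.74 = 65286.52
Buyer bears: inland to port 724.88 + export clearance 343.35 + origin terminal 519.09 + freight 9414.85 + insurance 53.80 + destination terminal 586.07 + brokerage 468.46 + duty 65286.52 = 77397.02
Landed cost = invoice 167601.83 + 77397.02 = 244998.85

Total landed cost: USD 244998.85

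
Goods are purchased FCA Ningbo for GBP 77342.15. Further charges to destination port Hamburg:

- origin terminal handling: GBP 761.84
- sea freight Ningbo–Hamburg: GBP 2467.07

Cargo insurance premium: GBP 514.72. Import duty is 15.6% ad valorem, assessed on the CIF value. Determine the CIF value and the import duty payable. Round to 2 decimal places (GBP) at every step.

CIF value: GBP 81085.78; import duty: GBP 12649.38

CIF = FCA price + pre-shipment costs + freight + insurance
CIF = 77342.15 + 761.84 + 2467.07 + 514.72 = 81085.78
Import duty = 81085.78 × 15.6% = 12649.38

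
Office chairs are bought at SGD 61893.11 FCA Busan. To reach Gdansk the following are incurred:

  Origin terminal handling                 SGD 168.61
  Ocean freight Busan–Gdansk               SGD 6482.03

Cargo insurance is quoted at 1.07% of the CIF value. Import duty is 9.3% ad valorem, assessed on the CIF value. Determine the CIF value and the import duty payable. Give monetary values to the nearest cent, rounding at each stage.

CIF value: SGD 69285.10; import duty: SGD 6443.51

Let C be the CIF value. C = FCA price + pre-shipment costs + freight + 1.07% × C
C − 1.07% × C = 61893.11 + 168.61 + 6482.03
0.9893 × C = 68543.75
C = 68543.75 / 0.9893 = 69285.10
Insurance premium = 1.07% × 69285.10 = 741.35
Import duty = 69285.10 × 9.3% = 6443.51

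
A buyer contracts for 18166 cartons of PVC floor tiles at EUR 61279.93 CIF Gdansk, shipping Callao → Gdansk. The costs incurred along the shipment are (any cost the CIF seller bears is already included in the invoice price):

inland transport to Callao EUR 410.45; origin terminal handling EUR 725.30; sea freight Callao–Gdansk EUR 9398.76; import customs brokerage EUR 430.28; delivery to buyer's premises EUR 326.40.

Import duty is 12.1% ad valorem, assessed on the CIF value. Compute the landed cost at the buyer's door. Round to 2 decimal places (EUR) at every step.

Total landed cost: EUR 69451.48

CIF: the seller pays costs through ocean freight and marine insurance to the destination port.
Already in the invoice (seller's account under CIF): inland to port, origin terminal, freight — exclude.
The CIF price already equals the CIF value: 61279.93
Import duty = 61279.93 × 12.1% = 7414.87
Buyer bears: brokerage 430.28 + delivery 326.40 + duty 7414.87 = 8171.55
Landed cost = invoice 61279.93 + 8171.55 = 69451.48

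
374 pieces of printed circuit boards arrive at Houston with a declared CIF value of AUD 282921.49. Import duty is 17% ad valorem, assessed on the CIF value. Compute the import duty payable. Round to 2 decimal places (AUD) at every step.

Import duty: AUD 48096.65

Import duty = 282921.49 × 17% = 48096.65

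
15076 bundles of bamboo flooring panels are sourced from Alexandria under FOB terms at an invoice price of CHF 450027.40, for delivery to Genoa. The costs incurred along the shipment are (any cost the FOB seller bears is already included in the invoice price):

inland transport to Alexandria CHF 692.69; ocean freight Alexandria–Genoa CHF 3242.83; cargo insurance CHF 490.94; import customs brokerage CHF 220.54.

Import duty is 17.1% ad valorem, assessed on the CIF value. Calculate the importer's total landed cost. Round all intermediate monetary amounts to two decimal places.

Total landed cost: CHF 531574.87

FOB: the seller bears costs until goods are on board at the origin port; the buyer bears freight, insurance and all costs thereafter.
Already in the invoice (seller's account under FOB): inland to port — exclude.
CIF value = FOB price + freight + insurance = 450027.40 + 3242.83 + 490.94 = 453761.17
Import duty = 453761.17 × 17.1% = 77593.16
Buyer bears: freight 3242.83 + insurance 490.94 + brokerage 220.54 + duty 77593.16 = 81547.47
Landed cost = invoice 450027.40 + 81547.47 = 531574.87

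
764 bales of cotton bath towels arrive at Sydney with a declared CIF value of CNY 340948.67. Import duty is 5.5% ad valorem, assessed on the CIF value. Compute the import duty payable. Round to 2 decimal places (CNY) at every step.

Import duty = 340948.67 × 5.5% = 18752.18

Import duty: CNY 18752.18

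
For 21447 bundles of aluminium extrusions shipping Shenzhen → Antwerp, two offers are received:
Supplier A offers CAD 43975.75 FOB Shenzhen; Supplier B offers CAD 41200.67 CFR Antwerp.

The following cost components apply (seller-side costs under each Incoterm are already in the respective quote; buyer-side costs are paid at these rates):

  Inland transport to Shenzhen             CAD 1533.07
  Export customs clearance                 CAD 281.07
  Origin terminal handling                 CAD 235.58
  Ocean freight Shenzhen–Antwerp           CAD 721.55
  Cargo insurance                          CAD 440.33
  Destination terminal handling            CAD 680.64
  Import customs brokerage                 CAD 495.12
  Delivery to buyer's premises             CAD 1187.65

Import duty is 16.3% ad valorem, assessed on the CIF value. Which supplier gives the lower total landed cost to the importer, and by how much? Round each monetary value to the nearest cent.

Supplier A (FOB):
CIF value = FOB price + freight + insurance = 43975.75 + 721.55 + 440.33 = 45137.63
Import duty = 45137.63 × 16.3% = 7357.43
Buyer bears (A): 721.55 + 440.33 + 680.64 + 495.12 + 1187.65 = 3525.29
Landed cost (A) = invoice 43975.75 + 3525.29 + duty 7357.43 = 54858.47
Supplier B (CFR):
CIF value = CFR price + insurance = 41200.67 + 440.33 = 41641.00
Import duty = 41641.00 × 16.3% = 6787.48
Buyer bears (B): 440.33 + 680.64 + 495.12 + 1187.65 = 2803.74
Landed cost (B) = invoice 41200.67 + 2803.74 + duty 6787.48 = 50791.89
Difference = |54858.47 − 50791.89| = 4066.58

Supplier B is cheaper by CAD 4066.58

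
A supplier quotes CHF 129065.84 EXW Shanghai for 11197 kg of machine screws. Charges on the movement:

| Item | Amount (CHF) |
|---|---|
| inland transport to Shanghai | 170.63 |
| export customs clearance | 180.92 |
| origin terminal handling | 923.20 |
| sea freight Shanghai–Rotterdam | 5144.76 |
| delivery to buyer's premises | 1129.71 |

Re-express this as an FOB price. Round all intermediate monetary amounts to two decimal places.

FOB price: CHF 130340.59

Not relevant to the conversion: freight, delivery — on the buyer under both terms; not part of either seller's price.
From EXW to FOB, the seller additionally bears: inland to port, export clearance, origin terminal.
FOB price = 129065.84 + 170.63 + 180.92 + 923.20 = 130340.59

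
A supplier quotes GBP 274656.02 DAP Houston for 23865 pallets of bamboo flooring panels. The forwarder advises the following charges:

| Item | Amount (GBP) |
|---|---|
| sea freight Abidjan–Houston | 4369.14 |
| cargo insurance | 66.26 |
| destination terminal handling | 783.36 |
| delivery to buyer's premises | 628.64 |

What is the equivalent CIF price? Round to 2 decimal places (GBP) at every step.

CIF price: GBP 273244.02

Not relevant to the conversion: freight, insurance — on the seller under both DAP and CIF; already in the DAP price and stays in the CIF price.
From DAP to CIF, the seller no longer bears: destination terminal, delivery.
CIF price = 274656.02 − 783.36 − 628.64 = 273244.02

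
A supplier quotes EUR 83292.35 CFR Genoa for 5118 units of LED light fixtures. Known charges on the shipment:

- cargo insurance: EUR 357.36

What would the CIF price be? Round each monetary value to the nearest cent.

From CFR to CIF, the seller additionally bears: insurance.
CIF price = 83292.35 + 357.36 = 83649.71

CIF price: EUR 83649.71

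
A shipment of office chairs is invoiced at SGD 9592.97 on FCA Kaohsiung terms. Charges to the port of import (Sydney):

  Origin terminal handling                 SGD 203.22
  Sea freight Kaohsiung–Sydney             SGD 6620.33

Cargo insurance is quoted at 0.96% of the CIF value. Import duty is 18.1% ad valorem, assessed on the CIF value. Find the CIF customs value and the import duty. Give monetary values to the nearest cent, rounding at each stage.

Let C be the CIF value. C = FCA price + pre-shipment costs + freight + 0.96% × C
C − 0.96% × C = 9592.97 + 203.22 + 6620.33
0.9904 × C = 16416.52
C = 16416.52 / 0.9904 = 16575.65
Insurance premium = 0.96% × 16575.65 = 159.13
Import duty = 16575.65 × 18.1% = 3000.19

CIF value: SGD 16575.65; import duty: SGD 3000.19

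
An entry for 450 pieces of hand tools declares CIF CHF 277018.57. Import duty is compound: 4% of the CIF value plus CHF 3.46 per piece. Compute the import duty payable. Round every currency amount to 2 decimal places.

Ad valorem component: 277018.57 × 4% = 11080.74
Specific component: 450 × 3.46 = 1557.00
Import duty = 11080.74 + 1557.00 = 12637.74

Import duty: CHF 12637.74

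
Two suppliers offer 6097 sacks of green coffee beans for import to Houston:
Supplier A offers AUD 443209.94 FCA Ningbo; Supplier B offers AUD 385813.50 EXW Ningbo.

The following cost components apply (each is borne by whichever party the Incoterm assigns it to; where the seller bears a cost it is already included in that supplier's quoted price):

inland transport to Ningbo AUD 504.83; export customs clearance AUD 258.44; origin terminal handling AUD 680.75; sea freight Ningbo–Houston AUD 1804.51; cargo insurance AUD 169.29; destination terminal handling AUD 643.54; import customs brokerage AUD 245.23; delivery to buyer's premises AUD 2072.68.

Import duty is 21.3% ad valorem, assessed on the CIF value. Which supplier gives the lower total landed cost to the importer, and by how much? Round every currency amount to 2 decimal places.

Supplier A (FCA):
CIF value = FCA price + origin terminal + freight + insurance = 443209.94 + 680.75 + 1804.51 + 169.29 = 445864.49
Import duty = 445864.49 × 21.3% = 94969.14
Buyer bears (A): 680.75 + 1804.51 + 169.29 + 643.54 + 245.23 + 2072.68 = 5616.00
Landed cost (A) = invoice 443209.94 + 5616.00 + duty 94969.14 = 543795.08
Supplier B (EXW):
CIF value = EXW price + inland to port + export clearance + origin terminal + freight + insurance = 385813.50 + 504.83 + 258.44 + 680.75 + 1804.51 + 169.29 = 389231.32
Import duty = 389231.32 × 21.3% = 82906.27
Buyer bears (B): 504.83 + 258.44 + 680.75 + 1804.51 + 169.29 + 643.54 + 245.23 + 2072.68 = 6379.27
Landed cost (B) = invoice 385813.50 + 6379.27 + duty 82906.27 = 475099.04
Difference = |543795.08 − 475099.04| = 68696.04

Supplier B is cheaper by AUD 68696.04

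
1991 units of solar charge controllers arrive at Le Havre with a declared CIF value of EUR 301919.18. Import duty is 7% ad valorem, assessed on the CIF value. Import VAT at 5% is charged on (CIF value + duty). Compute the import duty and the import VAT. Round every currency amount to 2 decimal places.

Import duty: EUR 21134.34; import VAT: EUR 16152.68

Import duty = 301919.18 × 7% = 21134.34
VAT base = CIF + duty = 301919.18 + 21134.34 = 323053.52
Import VAT = 323053.52 × 5% = 16152.68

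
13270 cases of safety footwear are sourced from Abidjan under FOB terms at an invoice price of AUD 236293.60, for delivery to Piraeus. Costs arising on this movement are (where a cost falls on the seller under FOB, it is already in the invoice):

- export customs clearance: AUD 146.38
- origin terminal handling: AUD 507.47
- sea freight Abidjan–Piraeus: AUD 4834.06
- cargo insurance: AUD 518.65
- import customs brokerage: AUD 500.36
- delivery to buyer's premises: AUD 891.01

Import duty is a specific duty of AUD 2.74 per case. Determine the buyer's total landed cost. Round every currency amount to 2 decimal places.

Total landed cost: AUD 279397.48

FOB: the seller bears costs until goods are on board at the origin port; the buyer bears freight, insurance and all costs thereafter.
Already in the invoice (seller's account under FOB): export clearance, origin terminal — exclude.
CIF value = FOB price + freight + insurance = 236293.60 + 4834.06 + 518.65 = 241646.31
Import duty = 13270 × 2.74 = 36359.80
Buyer bears: freight 4834.06 + insurance 518.65 + brokerage 500.36 + delivery 891.01 + duty 36359.80 = 43103.88
Landed cost = invoice 236293.60 + 43103.88 = 279397.48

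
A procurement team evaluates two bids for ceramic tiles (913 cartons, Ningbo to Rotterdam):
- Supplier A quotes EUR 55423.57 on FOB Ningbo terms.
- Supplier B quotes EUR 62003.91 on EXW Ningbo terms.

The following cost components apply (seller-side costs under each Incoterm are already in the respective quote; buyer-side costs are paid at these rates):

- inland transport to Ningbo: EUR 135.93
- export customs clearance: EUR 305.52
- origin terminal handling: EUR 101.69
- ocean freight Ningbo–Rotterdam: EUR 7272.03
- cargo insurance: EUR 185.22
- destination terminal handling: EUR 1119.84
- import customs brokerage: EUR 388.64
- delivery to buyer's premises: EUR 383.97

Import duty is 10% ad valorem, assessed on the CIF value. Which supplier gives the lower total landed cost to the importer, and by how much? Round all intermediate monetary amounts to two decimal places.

Supplier A (FOB):
CIF value = FOB price + freight + insurance = 55423.57 + 7272.03 + 185.22 = 62880.82
Import duty = 62880.82 × 10% = 6288.08
Buyer bears (A): 7272.03 + 185.22 + 1119.84 + 388.64 + 383.97 = 9349.70
Landed cost (A) = invoice 55423.57 + 9349.70 + duty 6288.08 = 71061.35
Supplier B (EXW):
CIF value = EXW price + inland to port + export clearance + origin terminal + freight + insurance = 62003.91 + 135.93 + 305.52 + 101.69 + 7272.03 + 185.22 = 70004.30
Import duty = 70004.30 × 10% = 7000.43
Buyer bears (B): 135.93 + 305.52 + 101.69 + 7272.03 + 185.22 + 1119.84 + 388.64 + 383.97 = 9892.84
Landed cost (B) = invoice 62003.91 + 9892.84 + duty 7000.43 = 78897.18
Difference = |71061.35 − 78897.18| = 7835.83

Supplier A is cheaper by EUR 7835.83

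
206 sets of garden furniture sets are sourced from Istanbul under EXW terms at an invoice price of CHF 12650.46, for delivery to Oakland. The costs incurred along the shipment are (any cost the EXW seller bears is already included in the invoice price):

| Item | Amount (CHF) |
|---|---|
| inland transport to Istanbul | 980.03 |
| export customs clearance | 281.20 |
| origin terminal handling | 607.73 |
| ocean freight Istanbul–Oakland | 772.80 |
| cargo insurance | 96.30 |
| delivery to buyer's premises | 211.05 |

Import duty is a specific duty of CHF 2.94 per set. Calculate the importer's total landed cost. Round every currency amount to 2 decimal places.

EXW: the seller makes goods available at their premises; the buyer bears all onward costs.
CIF value = EXW price + inland to port + export clearance + origin terminal + freight + insurance = 12650.46 + 980.03 + 281.20 + 607.73 + 772.80 + 96.30 = 15388.52
Import duty = 206 × 2.94 = 605.64
Buyer bears: inland to port 980.03 + export clearance 281.20 + origin terminal 607.73 + freight 772.80 + insurance 96.30 + delivery 211.05 + duty 605.64 = 3554.75
Landed cost = invoice 12650.46 + 3554.75 = 16205.21

Total landed cost: CHF 16205.21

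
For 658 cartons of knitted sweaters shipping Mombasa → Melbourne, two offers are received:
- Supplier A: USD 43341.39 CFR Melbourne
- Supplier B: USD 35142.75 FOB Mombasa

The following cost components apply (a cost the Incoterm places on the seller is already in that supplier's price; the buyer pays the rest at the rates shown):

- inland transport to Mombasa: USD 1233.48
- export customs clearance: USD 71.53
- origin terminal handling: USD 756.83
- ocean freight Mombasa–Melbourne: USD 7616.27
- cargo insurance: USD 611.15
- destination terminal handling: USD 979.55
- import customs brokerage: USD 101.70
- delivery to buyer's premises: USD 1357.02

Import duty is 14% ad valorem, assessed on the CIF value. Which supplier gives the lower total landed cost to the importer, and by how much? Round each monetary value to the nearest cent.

Supplier B is cheaper by USD 663.91

Supplier A (CFR):
CIF value = CFR price + insurance = 43341.39 + 611.15 = 43952.54
Import duty = 43952.54 × 14% = 6153.36
Buyer bears (A): 611.15 + 979.55 + 101.70 + 1357.02 = 3049.42
Landed cost (A) = invoice 43341.39 + 3049.42 + duty 6153.36 = 52544.17
Supplier B (FOB):
CIF value = FOB price + freight + insurance = 35142.75 + 7616.27 + 611.15 = 43370.17
Import duty = 43370.17 × 14% = 6071.82
Buyer bears (B): 7616.27 + 611.15 + 979.55 + 101.70 + 1357.02 = 10665.69
Landed cost (B) = invoice 35142.75 + 10665.69 + duty 6071.82 = 51880.26
Difference = |52544.17 − 51880.26| = 663.91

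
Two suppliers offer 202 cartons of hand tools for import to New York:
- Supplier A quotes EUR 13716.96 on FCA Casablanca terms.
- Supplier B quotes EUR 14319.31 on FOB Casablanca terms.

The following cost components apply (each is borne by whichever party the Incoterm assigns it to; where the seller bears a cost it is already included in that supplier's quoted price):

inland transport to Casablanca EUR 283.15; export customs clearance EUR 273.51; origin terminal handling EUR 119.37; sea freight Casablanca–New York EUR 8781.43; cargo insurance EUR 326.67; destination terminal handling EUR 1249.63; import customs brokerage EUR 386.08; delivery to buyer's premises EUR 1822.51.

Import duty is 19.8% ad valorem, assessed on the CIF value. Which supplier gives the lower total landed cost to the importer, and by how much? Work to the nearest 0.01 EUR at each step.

Supplier A (FCA):
CIF value = FCA price + origin terminal + freight + insurance = 13716.96 + 119.37 + 8781.43 + 326.67 = 22944.43
Import duty = 22944.43 × 19.8% = 4543.00
Buyer bears (A): 119.37 + 8781.43 + 326.67 + 1249.63 + 386.08 + 1822.51 = 12685.69
Landed cost (A) = invoice 13716.96 + 12685.69 + duty 4543.00 = 30945.65
Supplier B (FOB):
CIF value = FOB price + freight + insurance = 14319.31 + 8781.43 + 326.67 = 23427.41
Import duty = 23427.41 × 19.8% = 4638.63
Buyer bears (B): 8781.43 + 326.67 + 1249.63 + 386.08 + 1822.51 = 12566.32
Landed cost (B) = invoice 14319.31 + 12566.32 + duty 4638.63 = 31524.26
Difference = |30945.65 − 31524.26| = 578.61

Supplier A is cheaper by EUR 578.61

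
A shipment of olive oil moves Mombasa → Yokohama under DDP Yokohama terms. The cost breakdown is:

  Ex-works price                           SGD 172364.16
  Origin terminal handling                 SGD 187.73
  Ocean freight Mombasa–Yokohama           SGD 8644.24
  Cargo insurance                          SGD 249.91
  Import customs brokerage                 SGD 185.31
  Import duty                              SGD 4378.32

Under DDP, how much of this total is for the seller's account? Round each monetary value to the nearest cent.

Seller's account: SGD 186009.67

DDP: the seller bears all costs including import duty.
Seller's account: goods 172364.16 + origin terminal 187.73 + freight 8644.24 + insurance 249.91 + brokerage 185.31 + duty 4378.32 = 186009.67
Buyer's account: 0.00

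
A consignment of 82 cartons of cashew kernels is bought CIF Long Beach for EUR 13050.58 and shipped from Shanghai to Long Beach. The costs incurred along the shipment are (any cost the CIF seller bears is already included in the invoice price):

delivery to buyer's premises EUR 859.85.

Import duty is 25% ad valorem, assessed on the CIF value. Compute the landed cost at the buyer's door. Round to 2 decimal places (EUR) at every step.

CIF: the seller pays costs through ocean freight and marine insurance to the destination port.
The CIF price already equals the CIF value: 13050.58
Import duty = 13050.58 × 25% = 3262.65
Buyer bears: delivery 859.85 + duty 3262.65 = 4122.50
Landed cost = invoice 13050.58 + 4122.50 = 17173.08

Total landed cost: EUR 17173.08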